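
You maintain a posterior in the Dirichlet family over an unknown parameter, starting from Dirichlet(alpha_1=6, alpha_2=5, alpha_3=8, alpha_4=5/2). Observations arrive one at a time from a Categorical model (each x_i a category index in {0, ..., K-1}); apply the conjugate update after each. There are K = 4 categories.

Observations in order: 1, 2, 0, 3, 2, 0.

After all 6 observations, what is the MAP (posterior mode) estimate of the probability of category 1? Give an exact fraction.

obs 1: x=1 → posterior Dirichlet(6, 6, 8, 5/2)
obs 2: x=2 → posterior Dirichlet(6, 6, 9, 5/2)
obs 3: x=0 → posterior Dirichlet(7, 6, 9, 5/2)
obs 4: x=3 → posterior Dirichlet(7, 6, 9, 7/2)
obs 5: x=2 → posterior Dirichlet(7, 6, 10, 7/2)
obs 6: x=0 → posterior Dirichlet(8, 6, 10, 7/2)

10/47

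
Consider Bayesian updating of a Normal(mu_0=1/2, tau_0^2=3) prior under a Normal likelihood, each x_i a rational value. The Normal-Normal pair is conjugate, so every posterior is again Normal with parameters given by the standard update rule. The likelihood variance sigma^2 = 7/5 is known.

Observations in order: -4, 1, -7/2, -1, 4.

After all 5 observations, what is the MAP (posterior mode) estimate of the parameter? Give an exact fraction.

-49/82

obs 1: x=-4 → posterior Normal(-113/44, 21/22)
obs 2: x=1 → posterior Normal(-83/74, 21/37)
obs 3: x=-7/2 → posterior Normal(-47/26, 21/52)
obs 4: x=-1 → posterior Normal(-109/67, 21/67)
obs 5: x=4 → posterior Normal(-49/82, 21/82)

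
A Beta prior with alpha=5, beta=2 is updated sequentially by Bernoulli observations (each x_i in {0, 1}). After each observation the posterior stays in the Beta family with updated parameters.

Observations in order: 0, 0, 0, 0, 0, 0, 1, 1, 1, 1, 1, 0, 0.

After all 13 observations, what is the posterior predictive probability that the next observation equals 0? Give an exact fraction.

1/2

obs 1: x=0 → posterior Beta(5, 3)
obs 2: x=0 → posterior Beta(5, 4)
obs 3: x=0 → posterior Beta(5, 5)
obs 4: x=0 → posterior Beta(5, 6)
obs 5: x=0 → posterior Beta(5, 7)
obs 6: x=0 → posterior Beta(5, 8)
obs 7: x=1 → posterior Beta(6, 8)
obs 8: x=1 → posterior Beta(7, 8)
obs 9: x=1 → posterior Beta(8, 8)
obs 10: x=1 → posterior Beta(9, 8)
obs 11: x=1 → posterior Beta(10, 8)
obs 12: x=0 → posterior Beta(10, 9)
obs 13: x=0 → posterior Beta(10, 10)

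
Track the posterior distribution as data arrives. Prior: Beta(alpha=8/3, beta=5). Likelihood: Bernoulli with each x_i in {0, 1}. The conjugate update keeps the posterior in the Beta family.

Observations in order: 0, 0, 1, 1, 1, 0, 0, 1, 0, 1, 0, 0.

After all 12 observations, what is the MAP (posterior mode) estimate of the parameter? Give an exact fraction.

20/53

obs 1: x=0 → posterior Beta(8/3, 6)
obs 2: x=0 → posterior Beta(8/3, 7)
obs 3: x=1 → posterior Beta(11/3, 7)
obs 4: x=1 → posterior Beta(14/3, 7)
obs 5: x=1 → posterior Beta(17/3, 7)
obs 6: x=0 → posterior Beta(17/3, 8)
obs 7: x=0 → posterior Beta(17/3, 9)
obs 8: x=1 → posterior Beta(20/3, 9)
obs 9: x=0 → posterior Beta(20/3, 10)
obs 10: x=1 → posterior Beta(23/3, 10)
obs 11: x=0 → posterior Beta(23/3, 11)
obs 12: x=0 → posterior Beta(23/3, 12)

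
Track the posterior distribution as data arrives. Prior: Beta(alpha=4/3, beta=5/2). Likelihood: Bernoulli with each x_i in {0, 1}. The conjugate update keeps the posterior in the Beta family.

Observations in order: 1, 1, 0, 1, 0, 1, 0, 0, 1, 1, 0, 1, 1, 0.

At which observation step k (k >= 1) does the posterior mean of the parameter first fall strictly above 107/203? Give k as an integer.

k = 2

obs 1: x=1 → posterior Beta(7/3, 5/2)
obs 2: x=1 → posterior Beta(10/3, 5/2)
obs 3: x=0 → posterior Beta(10/3, 7/2)
obs 4: x=1 → posterior Beta(13/3, 7/2)
obs 5: x=0 → posterior Beta(13/3, 9/2)
obs 6: x=1 → posterior Beta(16/3, 9/2)
obs 7: x=0 → posterior Beta(16/3, 11/2)
obs 8: x=0 → posterior Beta(16/3, 13/2)
obs 9: x=1 → posterior Beta(19/3, 13/2)
obs 10: x=1 → posterior Beta(22/3, 13/2)
obs 11: x=0 → posterior Beta(22/3, 15/2)
obs 12: x=1 → posterior Beta(25/3, 15/2)
obs 13: x=1 → posterior Beta(28/3, 15/2)
obs 14: x=0 → posterior Beta(28/3, 17/2)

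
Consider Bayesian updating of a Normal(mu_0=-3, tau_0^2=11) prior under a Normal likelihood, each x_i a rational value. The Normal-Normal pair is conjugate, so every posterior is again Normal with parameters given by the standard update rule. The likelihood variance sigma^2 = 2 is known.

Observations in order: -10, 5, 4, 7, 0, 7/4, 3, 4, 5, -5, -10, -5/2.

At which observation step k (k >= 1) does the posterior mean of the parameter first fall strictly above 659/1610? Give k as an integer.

k = 4

obs 1: x=-10 → posterior Normal(-116/13, 22/13)
obs 2: x=5 → posterior Normal(-61/24, 11/12)
obs 3: x=4 → posterior Normal(-17/35, 22/35)
obs 4: x=7 → posterior Normal(30/23, 11/23)
obs 5: x=0 → posterior Normal(20/19, 22/57)
obs 6: x=7/4 → posterior Normal(317/272, 11/34)
obs 7: x=3 → posterior Normal(449/316, 22/79)
obs 8: x=4 → posterior Normal(125/72, 11/45)
obs 9: x=5 → posterior Normal(845/404, 22/101)
obs 10: x=-5 → posterior Normal(625/448, 11/56)
obs 11: x=-10 → posterior Normal(185/492, 22/123)
obs 12: x=-5/2 → posterior Normal(75/536, 11/67)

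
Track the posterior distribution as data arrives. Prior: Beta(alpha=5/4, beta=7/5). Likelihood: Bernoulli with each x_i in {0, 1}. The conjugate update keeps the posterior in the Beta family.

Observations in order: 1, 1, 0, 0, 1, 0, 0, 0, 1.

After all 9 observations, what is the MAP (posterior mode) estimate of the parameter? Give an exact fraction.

85/193

obs 1: x=1 → posterior Beta(9/4, 7/5)
obs 2: x=1 → posterior Beta(13/4, 7/5)
obs 3: x=0 → posterior Beta(13/4, 12/5)
obs 4: x=0 → posterior Beta(13/4, 17/5)
obs 5: x=1 → posterior Beta(17/4, 17/5)
obs 6: x=0 → posterior Beta(17/4, 22/5)
obs 7: x=0 → posterior Beta(17/4, 27/5)
obs 8: x=0 → posterior Beta(17/4, 32/5)
obs 9: x=1 → posterior Beta(21/4, 32/5)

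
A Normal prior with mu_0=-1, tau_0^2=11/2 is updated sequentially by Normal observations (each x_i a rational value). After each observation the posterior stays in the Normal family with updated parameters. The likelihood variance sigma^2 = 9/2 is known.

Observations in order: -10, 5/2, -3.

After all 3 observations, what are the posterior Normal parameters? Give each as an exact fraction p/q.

obs 1: x=-10 → posterior Normal(-119/20, 99/40)
obs 2: x=5/2 → posterior Normal(-183/62, 99/62)
obs 3: x=-3 → posterior Normal(-83/28, 33/28)

mu_0=-83/28, tau_0^2=33/28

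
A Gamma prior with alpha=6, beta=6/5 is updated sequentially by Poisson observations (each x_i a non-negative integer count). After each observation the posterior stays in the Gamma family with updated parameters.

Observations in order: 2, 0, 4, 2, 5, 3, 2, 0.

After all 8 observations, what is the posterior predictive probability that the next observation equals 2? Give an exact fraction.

obs 1: x=2 → posterior Gamma(8, 11/5)
obs 2: x=0 → posterior Gamma(8, 16/5)
obs 3: x=4 → posterior Gamma(12, 21/5)
obs 4: x=2 → posterior Gamma(14, 26/5)
obs 5: x=5 → posterior Gamma(19, 31/5)
obs 6: x=3 → posterior Gamma(22, 36/5)
obs 7: x=2 → posterior Gamma(24, 41/5)
obs 8: x=0 → posterior Gamma(24, 46/5)

20143177004335842272588993950092246384640000/83119576888979698717803803913067977087771267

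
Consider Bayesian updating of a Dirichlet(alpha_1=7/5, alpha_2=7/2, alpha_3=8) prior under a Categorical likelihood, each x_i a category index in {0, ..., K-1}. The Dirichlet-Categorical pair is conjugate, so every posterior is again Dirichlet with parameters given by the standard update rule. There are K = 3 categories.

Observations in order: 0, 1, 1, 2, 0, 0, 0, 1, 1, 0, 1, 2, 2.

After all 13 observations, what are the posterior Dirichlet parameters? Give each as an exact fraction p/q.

obs 1: x=0 → posterior Dirichlet(12/5, 7/2, 8)
obs 2: x=1 → posterior Dirichlet(12/5, 9/2, 8)
obs 3: x=1 → posterior Dirichlet(12/5, 11/2, 8)
obs 4: x=2 → posterior Dirichlet(12/5, 11/2, 9)
obs 5: x=0 → posterior Dirichlet(17/5, 11/2, 9)
obs 6: x=0 → posterior Dirichlet(22/5, 11/2, 9)
obs 7: x=0 → posterior Dirichlet(27/5, 11/2, 9)
obs 8: x=1 → posterior Dirichlet(27/5, 13/2, 9)
obs 9: x=1 → posterior Dirichlet(27/5, 15/2, 9)
obs 10: x=0 → posterior Dirichlet(32/5, 15/2, 9)
obs 11: x=1 → posterior Dirichlet(32/5, 17/2, 9)
obs 12: x=2 → posterior Dirichlet(32/5, 17/2, 10)
obs 13: x=2 → posterior Dirichlet(32/5, 17/2, 11)

alpha_1=32/5, alpha_2=17/2, alpha_3=11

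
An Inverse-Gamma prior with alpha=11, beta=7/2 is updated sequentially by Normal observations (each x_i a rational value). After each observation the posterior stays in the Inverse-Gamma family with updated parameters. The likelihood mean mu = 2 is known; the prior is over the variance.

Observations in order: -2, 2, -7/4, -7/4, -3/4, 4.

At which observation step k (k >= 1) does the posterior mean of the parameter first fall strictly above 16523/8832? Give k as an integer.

k = 4

obs 1: x=-2 → posterior Inverse-Gamma(23/2, 23/2)
obs 2: x=2 → posterior Inverse-Gamma(12, 23/2)
obs 3: x=-7/4 → posterior Inverse-Gamma(25/2, 593/32)
obs 4: x=-7/4 → posterior Inverse-Gamma(13, 409/16)
obs 5: x=-3/4 → posterior Inverse-Gamma(27/2, 939/32)
obs 6: x=4 → posterior Inverse-Gamma(14, 1003/32)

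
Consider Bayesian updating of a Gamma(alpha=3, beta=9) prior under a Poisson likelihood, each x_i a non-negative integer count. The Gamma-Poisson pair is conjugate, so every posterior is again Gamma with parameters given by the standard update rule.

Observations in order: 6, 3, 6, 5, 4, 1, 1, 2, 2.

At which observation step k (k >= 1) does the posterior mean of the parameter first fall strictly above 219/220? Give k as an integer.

k = 2

obs 1: x=6 → posterior Gamma(9, 10)
obs 2: x=3 → posterior Gamma(12, 11)
obs 3: x=6 → posterior Gamma(18, 12)
obs 4: x=5 → posterior Gamma(23, 13)
obs 5: x=4 → posterior Gamma(27, 14)
obs 6: x=1 → posterior Gamma(28, 15)
obs 7: x=1 → posterior Gamma(29, 16)
obs 8: x=2 → posterior Gamma(31, 17)
obs 9: x=2 → posterior Gamma(33, 18)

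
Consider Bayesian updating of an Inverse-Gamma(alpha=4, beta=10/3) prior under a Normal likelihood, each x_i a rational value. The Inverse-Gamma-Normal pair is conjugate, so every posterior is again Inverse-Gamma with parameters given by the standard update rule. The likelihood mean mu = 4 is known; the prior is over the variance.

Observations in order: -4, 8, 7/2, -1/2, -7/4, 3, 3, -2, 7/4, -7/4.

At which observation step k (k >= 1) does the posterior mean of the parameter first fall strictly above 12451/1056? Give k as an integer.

k = 5

obs 1: x=-4 → posterior Inverse-Gamma(9/2, 106/3)
obs 2: x=8 → posterior Inverse-Gamma(5, 130/3)
obs 3: x=7/2 → posterior Inverse-Gamma(11/2, 1043/24)
obs 4: x=-1/2 → posterior Inverse-Gamma(6, 643/12)
obs 5: x=-7/4 → posterior Inverse-Gamma(13/2, 6731/96)
obs 6: x=3 → posterior Inverse-Gamma(7, 6779/96)
obs 7: x=3 → posterior Inverse-Gamma(15/2, 6827/96)
obs 8: x=-2 → posterior Inverse-Gamma(8, 8555/96)
obs 9: x=7/4 → posterior Inverse-Gamma(17/2, 4399/48)
obs 10: x=-7/4 → posterior Inverse-Gamma(9, 10385/96)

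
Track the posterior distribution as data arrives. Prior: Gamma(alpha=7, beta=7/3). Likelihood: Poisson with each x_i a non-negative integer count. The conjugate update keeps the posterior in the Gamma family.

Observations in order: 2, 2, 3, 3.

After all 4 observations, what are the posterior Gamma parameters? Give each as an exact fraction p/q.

alpha=17, beta=19/3

obs 1: x=2 → posterior Gamma(9, 10/3)
obs 2: x=2 → posterior Gamma(11, 13/3)
obs 3: x=3 → posterior Gamma(14, 16/3)
obs 4: x=3 → posterior Gamma(17, 19/3)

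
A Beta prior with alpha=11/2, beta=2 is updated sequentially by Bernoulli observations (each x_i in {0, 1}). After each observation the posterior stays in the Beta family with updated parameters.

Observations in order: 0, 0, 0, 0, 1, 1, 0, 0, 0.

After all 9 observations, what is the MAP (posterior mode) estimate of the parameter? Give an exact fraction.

13/29

obs 1: x=0 → posterior Beta(11/2, 3)
obs 2: x=0 → posterior Beta(11/2, 4)
obs 3: x=0 → posterior Beta(11/2, 5)
obs 4: x=0 → posterior Beta(11/2, 6)
obs 5: x=1 → posterior Beta(13/2, 6)
obs 6: x=1 → posterior Beta(15/2, 6)
obs 7: x=0 → posterior Beta(15/2, 7)
obs 8: x=0 → posterior Beta(15/2, 8)
obs 9: x=0 → posterior Beta(15/2, 9)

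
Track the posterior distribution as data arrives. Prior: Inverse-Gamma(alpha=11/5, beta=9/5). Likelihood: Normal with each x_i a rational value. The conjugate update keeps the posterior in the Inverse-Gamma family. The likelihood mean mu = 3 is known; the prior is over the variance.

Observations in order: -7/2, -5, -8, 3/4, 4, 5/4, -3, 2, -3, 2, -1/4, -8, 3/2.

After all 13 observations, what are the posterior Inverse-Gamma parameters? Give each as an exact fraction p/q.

alpha=87/10, beta=35823/160

obs 1: x=-7/2 → posterior Inverse-Gamma(27/10, 917/40)
obs 2: x=-5 → posterior Inverse-Gamma(16/5, 2197/40)
obs 3: x=-8 → posterior Inverse-Gamma(37/10, 4617/40)
obs 4: x=3/4 → posterior Inverse-Gamma(21/5, 18873/160)
obs 5: x=4 → posterior Inverse-Gamma(47/10, 18953/160)
obs 6: x=5/4 → posterior Inverse-Gamma(26/5, 9599/80)
obs 7: x=-3 → posterior Inverse-Gamma(57/10, 11039/80)
obs 8: x=2 → posterior Inverse-Gamma(31/5, 11079/80)
obs 9: x=-3 → posterior Inverse-Gamma(67/10, 12519/80)
obs 10: x=2 → posterior Inverse-Gamma(36/5, 12559/80)
obs 11: x=-1/4 → posterior Inverse-Gamma(77/10, 25963/160)
obs 12: x=-8 → posterior Inverse-Gamma(41/5, 35643/160)
obs 13: x=3/2 → posterior Inverse-Gamma(87/10, 35823/160)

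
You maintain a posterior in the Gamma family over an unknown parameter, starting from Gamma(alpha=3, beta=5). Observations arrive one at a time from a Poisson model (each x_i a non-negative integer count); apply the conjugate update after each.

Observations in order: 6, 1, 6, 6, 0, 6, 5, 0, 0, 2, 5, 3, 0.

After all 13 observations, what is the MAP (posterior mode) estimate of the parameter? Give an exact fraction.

obs 1: x=6 → posterior Gamma(9, 6)
obs 2: x=1 → posterior Gamma(10, 7)
obs 3: x=6 → posterior Gamma(16, 8)
obs 4: x=6 → posterior Gamma(22, 9)
obs 5: x=0 → posterior Gamma(22, 10)
obs 6: x=6 → posterior Gamma(28, 11)
obs 7: x=5 → posterior Gamma(33, 12)
obs 8: x=0 → posterior Gamma(33, 13)
obs 9: x=0 → posterior Gamma(33, 14)
obs 10: x=2 → posterior Gamma(35, 15)
obs 11: x=5 → posterior Gamma(40, 16)
obs 12: x=3 → posterior Gamma(43, 17)
obs 13: x=0 → posterior Gamma(43, 18)

7/3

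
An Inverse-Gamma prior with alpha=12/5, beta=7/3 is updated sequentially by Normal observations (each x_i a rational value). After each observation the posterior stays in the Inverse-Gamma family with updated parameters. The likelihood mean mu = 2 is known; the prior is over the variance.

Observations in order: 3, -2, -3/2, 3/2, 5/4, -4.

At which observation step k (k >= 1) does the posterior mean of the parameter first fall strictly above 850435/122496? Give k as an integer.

k = 6

obs 1: x=3 → posterior Inverse-Gamma(29/10, 17/6)
obs 2: x=-2 → posterior Inverse-Gamma(17/5, 65/6)
obs 3: x=-3/2 → posterior Inverse-Gamma(39/10, 407/24)
obs 4: x=3/2 → posterior Inverse-Gamma(22/5, 205/12)
obs 5: x=5/4 → posterior Inverse-Gamma(49/10, 1667/96)
obs 6: x=-4 → posterior Inverse-Gamma(27/5, 3395/96)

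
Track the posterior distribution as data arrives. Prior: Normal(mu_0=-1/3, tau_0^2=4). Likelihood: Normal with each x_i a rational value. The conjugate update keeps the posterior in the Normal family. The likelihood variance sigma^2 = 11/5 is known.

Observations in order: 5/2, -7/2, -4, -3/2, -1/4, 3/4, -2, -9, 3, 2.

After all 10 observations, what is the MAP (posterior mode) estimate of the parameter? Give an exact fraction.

-731/633

obs 1: x=5/2 → posterior Normal(139/93, 44/31)
obs 2: x=-7/2 → posterior Normal(-71/153, 44/51)
obs 3: x=-4 → posterior Normal(-311/213, 44/71)
obs 4: x=-3/2 → posterior Normal(-401/273, 44/91)
obs 5: x=-1/4 → posterior Normal(-416/333, 44/111)
obs 6: x=3/4 → posterior Normal(-371/393, 44/131)
obs 7: x=-2 → posterior Normal(-491/453, 44/151)
obs 8: x=-9 → posterior Normal(-1031/513, 44/171)
obs 9: x=3 → posterior Normal(-851/573, 44/191)
obs 10: x=2 → posterior Normal(-731/633, 44/211)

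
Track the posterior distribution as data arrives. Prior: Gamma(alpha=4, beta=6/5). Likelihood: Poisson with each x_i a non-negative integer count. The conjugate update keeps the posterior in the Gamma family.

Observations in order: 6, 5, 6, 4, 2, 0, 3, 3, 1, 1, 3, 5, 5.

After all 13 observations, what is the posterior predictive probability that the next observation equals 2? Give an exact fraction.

obs 1: x=6 → posterior Gamma(10, 11/5)
obs 2: x=5 → posterior Gamma(15, 16/5)
obs 3: x=6 → posterior Gamma(21, 21/5)
obs 4: x=4 → posterior Gamma(25, 26/5)
obs 5: x=2 → posterior Gamma(27, 31/5)
obs 6: x=0 → posterior Gamma(27, 36/5)
obs 7: x=3 → posterior Gamma(30, 41/5)
obs 8: x=3 → posterior Gamma(33, 46/5)
obs 9: x=1 → posterior Gamma(34, 51/5)
obs 10: x=1 → posterior Gamma(35, 56/5)
obs 11: x=3 → posterior Gamma(38, 61/5)
obs 12: x=5 → posterior Gamma(43, 66/5)
obs 13: x=5 → posterior Gamma(48, 71/5)

266475988515032659350618534793114547540201032634667237686671490694714865475652083733620211675/1372744230362577826834424799712112874877755806065243115400930543099632417793675167527098908672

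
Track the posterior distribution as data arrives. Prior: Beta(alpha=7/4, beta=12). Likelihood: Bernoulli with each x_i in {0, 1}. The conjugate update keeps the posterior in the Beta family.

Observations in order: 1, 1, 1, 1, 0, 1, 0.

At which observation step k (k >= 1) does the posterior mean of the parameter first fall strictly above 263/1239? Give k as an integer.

obs 1: x=1 → posterior Beta(11/4, 12)
obs 2: x=1 → posterior Beta(15/4, 12)
obs 3: x=1 → posterior Beta(19/4, 12)
obs 4: x=1 → posterior Beta(23/4, 12)
obs 5: x=0 → posterior Beta(23/4, 13)
obs 6: x=1 → posterior Beta(27/4, 13)
obs 7: x=0 → posterior Beta(27/4, 14)

k = 2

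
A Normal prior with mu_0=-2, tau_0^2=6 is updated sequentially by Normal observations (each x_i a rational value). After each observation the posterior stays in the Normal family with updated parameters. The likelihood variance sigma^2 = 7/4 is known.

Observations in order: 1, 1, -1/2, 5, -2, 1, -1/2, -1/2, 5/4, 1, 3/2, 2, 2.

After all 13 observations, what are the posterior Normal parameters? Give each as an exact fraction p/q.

mu_0=280/319, tau_0^2=42/319

obs 1: x=1 → posterior Normal(10/31, 42/31)
obs 2: x=1 → posterior Normal(34/55, 42/55)
obs 3: x=-1/2 → posterior Normal(22/79, 42/79)
obs 4: x=5 → posterior Normal(142/103, 42/103)
obs 5: x=-2 → posterior Normal(94/127, 42/127)
obs 6: x=1 → posterior Normal(118/151, 42/151)
obs 7: x=-1/2 → posterior Normal(106/175, 6/25)
obs 8: x=-1/2 → posterior Normal(94/199, 42/199)
obs 9: x=5/4 → posterior Normal(124/223, 42/223)
obs 10: x=1 → posterior Normal(148/247, 42/247)
obs 11: x=3/2 → posterior Normal(184/271, 42/271)
obs 12: x=2 → posterior Normal(232/295, 42/295)
obs 13: x=2 → posterior Normal(280/319, 42/319)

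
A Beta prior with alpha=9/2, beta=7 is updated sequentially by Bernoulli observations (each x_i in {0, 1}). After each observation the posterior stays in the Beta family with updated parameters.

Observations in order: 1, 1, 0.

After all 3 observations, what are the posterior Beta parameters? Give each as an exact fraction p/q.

alpha=13/2, beta=8

obs 1: x=1 → posterior Beta(11/2, 7)
obs 2: x=1 → posterior Beta(13/2, 7)
obs 3: x=0 → posterior Beta(13/2, 8)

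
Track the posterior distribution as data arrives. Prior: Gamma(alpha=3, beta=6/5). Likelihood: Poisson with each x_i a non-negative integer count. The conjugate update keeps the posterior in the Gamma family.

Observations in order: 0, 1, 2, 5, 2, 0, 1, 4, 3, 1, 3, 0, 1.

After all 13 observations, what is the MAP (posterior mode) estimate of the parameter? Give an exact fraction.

obs 1: x=0 → posterior Gamma(3, 11/5)
obs 2: x=1 → posterior Gamma(4, 16/5)
obs 3: x=2 → posterior Gamma(6, 21/5)
obs 4: x=5 → posterior Gamma(11, 26/5)
obs 5: x=2 → posterior Gamma(13, 31/5)
obs 6: x=0 → posterior Gamma(13, 36/5)
obs 7: x=1 → posterior Gamma(14, 41/5)
obs 8: x=4 → posterior Gamma(18, 46/5)
obs 9: x=3 → posterior Gamma(21, 51/5)
obs 10: x=1 → posterior Gamma(22, 56/5)
obs 11: x=3 → posterior Gamma(25, 61/5)
obs 12: x=0 → posterior Gamma(25, 66/5)
obs 13: x=1 → posterior Gamma(26, 71/5)

125/71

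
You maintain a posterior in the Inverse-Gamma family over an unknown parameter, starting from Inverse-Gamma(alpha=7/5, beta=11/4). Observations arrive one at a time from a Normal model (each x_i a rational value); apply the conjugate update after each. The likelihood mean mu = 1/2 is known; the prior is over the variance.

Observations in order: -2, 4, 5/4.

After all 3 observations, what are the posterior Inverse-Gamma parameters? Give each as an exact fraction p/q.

obs 1: x=-2 → posterior Inverse-Gamma(19/10, 47/8)
obs 2: x=4 → posterior Inverse-Gamma(12/5, 12)
obs 3: x=5/4 → posterior Inverse-Gamma(29/10, 393/32)

alpha=29/10, beta=393/32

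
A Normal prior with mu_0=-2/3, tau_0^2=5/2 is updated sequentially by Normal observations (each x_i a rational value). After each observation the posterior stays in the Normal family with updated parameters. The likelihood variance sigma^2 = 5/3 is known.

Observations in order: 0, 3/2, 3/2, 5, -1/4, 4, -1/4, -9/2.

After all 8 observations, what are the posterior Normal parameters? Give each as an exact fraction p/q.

obs 1: x=0 → posterior Normal(-4/15, 1)
obs 2: x=3/2 → posterior Normal(19/48, 5/8)
obs 3: x=3/2 → posterior Normal(23/33, 5/11)
obs 4: x=5 → posterior Normal(34/21, 5/14)
obs 5: x=-1/4 → posterior Normal(263/204, 5/17)
obs 6: x=4 → posterior Normal(407/240, 1/4)
obs 7: x=-1/4 → posterior Normal(199/138, 5/23)
obs 8: x=-9/2 → posterior Normal(59/78, 5/26)

mu_0=59/78, tau_0^2=5/26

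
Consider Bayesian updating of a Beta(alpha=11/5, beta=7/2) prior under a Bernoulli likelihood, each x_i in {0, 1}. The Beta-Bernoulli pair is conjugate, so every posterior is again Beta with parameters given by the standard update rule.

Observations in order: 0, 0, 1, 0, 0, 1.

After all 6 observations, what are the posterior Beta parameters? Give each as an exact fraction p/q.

alpha=21/5, beta=15/2

obs 1: x=0 → posterior Beta(11/5, 9/2)
obs 2: x=0 → posterior Beta(11/5, 11/2)
obs 3: x=1 → posterior Beta(16/5, 11/2)
obs 4: x=0 → posterior Beta(16/5, 13/2)
obs 5: x=0 → posterior Beta(16/5, 15/2)
obs 6: x=1 → posterior Beta(21/5, 15/2)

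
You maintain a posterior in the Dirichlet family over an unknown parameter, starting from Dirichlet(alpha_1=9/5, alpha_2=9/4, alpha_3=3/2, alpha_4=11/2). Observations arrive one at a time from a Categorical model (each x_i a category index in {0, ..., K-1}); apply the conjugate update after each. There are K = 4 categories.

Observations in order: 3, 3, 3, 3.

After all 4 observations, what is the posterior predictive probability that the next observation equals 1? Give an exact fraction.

obs 1: x=3 → posterior Dirichlet(9/5, 9/4, 3/2, 13/2)
obs 2: x=3 → posterior Dirichlet(9/5, 9/4, 3/2, 15/2)
obs 3: x=3 → posterior Dirichlet(9/5, 9/4, 3/2, 17/2)
obs 4: x=3 → posterior Dirichlet(9/5, 9/4, 3/2, 19/2)

45/301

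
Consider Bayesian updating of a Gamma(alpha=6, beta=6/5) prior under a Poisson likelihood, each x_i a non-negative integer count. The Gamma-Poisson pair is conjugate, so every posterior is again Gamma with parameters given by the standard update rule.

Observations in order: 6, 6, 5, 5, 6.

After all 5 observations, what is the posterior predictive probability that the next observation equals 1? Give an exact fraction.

43223160154911953407652421650690013901272938091883285/1477602207273840622329353829895227690835664661525823488

obs 1: x=6 → posterior Gamma(12, 11/5)
obs 2: x=6 → posterior Gamma(18, 16/5)
obs 3: x=5 → posterior Gamma(23, 21/5)
obs 4: x=5 → posterior Gamma(28, 26/5)
obs 5: x=6 → posterior Gamma(34, 31/5)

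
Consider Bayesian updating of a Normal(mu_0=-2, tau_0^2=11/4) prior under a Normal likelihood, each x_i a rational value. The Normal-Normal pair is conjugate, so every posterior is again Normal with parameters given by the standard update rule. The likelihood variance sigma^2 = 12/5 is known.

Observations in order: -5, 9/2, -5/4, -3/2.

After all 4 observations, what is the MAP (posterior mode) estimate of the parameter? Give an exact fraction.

-1099/1072

obs 1: x=-5 → posterior Normal(-371/103, 132/103)
obs 2: x=9/2 → posterior Normal(-247/316, 66/79)
obs 3: x=-5/4 → posterior Normal(-769/852, 44/71)
obs 4: x=-3/2 → posterior Normal(-1099/1072, 33/67)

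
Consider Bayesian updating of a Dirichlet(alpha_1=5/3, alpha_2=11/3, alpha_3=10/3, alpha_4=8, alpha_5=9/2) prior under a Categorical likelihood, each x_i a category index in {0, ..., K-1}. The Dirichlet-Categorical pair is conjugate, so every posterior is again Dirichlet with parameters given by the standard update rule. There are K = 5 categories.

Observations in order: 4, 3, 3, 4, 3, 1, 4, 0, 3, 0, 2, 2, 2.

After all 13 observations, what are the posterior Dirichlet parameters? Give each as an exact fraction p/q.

obs 1: x=4 → posterior Dirichlet(5/3, 11/3, 10/3, 8, 11/2)
obs 2: x=3 → posterior Dirichlet(5/3, 11/3, 10/3, 9, 11/2)
obs 3: x=3 → posterior Dirichlet(5/3, 11/3, 10/3, 10, 11/2)
obs 4: x=4 → posterior Dirichlet(5/3, 11/3, 10/3, 10, 13/2)
obs 5: x=3 → posterior Dirichlet(5/3, 11/3, 10/3, 11, 13/2)
obs 6: x=1 → posterior Dirichlet(5/3, 14/3, 10/3, 11, 13/2)
obs 7: x=4 → posterior Dirichlet(5/3, 14/3, 10/3, 11, 15/2)
obs 8: x=0 → posterior Dirichlet(8/3, 14/3, 10/3, 11, 15/2)
obs 9: x=3 → posterior Dirichlet(8/3, 14/3, 10/3, 12, 15/2)
obs 10: x=0 → posterior Dirichlet(11/3, 14/3, 10/3, 12, 15/2)
obs 11: x=2 → posterior Dirichlet(11/3, 14/3, 13/3, 12, 15/2)
obs 12: x=2 → posterior Dirichlet(11/3, 14/3, 16/3, 12, 15/2)
obs 13: x=2 → posterior Dirichlet(11/3, 14/3, 19/3, 12, 15/2)

alpha_1=11/3, alpha_2=14/3, alpha_3=19/3, alpha_4=12, alpha_5=15/2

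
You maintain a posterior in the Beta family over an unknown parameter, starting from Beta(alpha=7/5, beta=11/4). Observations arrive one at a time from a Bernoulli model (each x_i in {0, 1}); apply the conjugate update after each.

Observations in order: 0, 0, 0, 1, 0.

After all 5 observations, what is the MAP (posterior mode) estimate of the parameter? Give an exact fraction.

28/143

obs 1: x=0 → posterior Beta(7/5, 15/4)
obs 2: x=0 → posterior Beta(7/5, 19/4)
obs 3: x=0 → posterior Beta(7/5, 23/4)
obs 4: x=1 → posterior Beta(12/5, 23/4)
obs 5: x=0 → posterior Beta(12/5, 27/4)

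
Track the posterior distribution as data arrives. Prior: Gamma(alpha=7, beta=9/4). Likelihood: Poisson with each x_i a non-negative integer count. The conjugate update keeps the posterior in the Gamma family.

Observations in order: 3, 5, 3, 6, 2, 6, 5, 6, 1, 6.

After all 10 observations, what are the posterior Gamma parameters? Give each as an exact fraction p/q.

obs 1: x=3 → posterior Gamma(10, 13/4)
obs 2: x=5 → posterior Gamma(15, 17/4)
obs 3: x=3 → posterior Gamma(18, 21/4)
obs 4: x=6 → posterior Gamma(24, 25/4)
obs 5: x=2 → posterior Gamma(26, 29/4)
obs 6: x=6 → posterior Gamma(32, 33/4)
obs 7: x=5 → posterior Gamma(37, 37/4)
obs 8: x=6 → posterior Gamma(43, 41/4)
obs 9: x=1 → posterior Gamma(44, 45/4)
obs 10: x=6 → posterior Gamma(50, 49/4)

alpha=50, beta=49/4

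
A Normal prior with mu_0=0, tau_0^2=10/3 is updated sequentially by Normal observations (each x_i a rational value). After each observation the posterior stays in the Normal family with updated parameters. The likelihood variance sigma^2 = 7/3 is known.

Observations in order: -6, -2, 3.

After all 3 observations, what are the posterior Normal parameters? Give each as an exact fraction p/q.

obs 1: x=-6 → posterior Normal(-60/17, 70/51)
obs 2: x=-2 → posterior Normal(-80/27, 70/81)
obs 3: x=3 → posterior Normal(-50/37, 70/111)

mu_0=-50/37, tau_0^2=70/111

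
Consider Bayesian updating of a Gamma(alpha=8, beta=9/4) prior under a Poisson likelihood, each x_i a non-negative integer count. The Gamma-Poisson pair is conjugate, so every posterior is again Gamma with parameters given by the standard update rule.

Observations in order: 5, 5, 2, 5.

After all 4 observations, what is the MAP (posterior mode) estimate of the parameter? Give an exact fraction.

obs 1: x=5 → posterior Gamma(13, 13/4)
obs 2: x=5 → posterior Gamma(18, 17/4)
obs 3: x=2 → posterior Gamma(20, 21/4)
obs 4: x=5 → posterior Gamma(25, 25/4)

96/25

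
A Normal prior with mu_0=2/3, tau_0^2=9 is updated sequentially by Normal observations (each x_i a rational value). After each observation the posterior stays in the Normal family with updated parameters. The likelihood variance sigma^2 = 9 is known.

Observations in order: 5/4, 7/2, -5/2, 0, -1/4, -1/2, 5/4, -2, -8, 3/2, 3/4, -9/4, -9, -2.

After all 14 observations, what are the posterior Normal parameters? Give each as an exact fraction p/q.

obs 1: x=5/4 → posterior Normal(23/24, 9/2)
obs 2: x=7/2 → posterior Normal(65/36, 3)
obs 3: x=-5/2 → posterior Normal(35/48, 9/4)
obs 4: x=0 → posterior Normal(7/12, 9/5)
obs 5: x=-1/4 → posterior Normal(4/9, 3/2)
obs 6: x=-1/2 → posterior Normal(13/42, 9/7)
obs 7: x=5/4 → posterior Normal(41/96, 9/8)
obs 8: x=-2 → posterior Normal(17/108, 1)
obs 9: x=-8 → posterior Normal(-79/120, 9/10)
obs 10: x=3/2 → posterior Normal(-61/132, 9/11)
obs 11: x=3/4 → posterior Normal(-13/36, 3/4)
obs 12: x=-9/4 → posterior Normal(-79/156, 9/13)
obs 13: x=-9 → posterior Normal(-187/168, 9/14)
obs 14: x=-2 → posterior Normal(-211/180, 3/5)

mu_0=-211/180, tau_0^2=3/5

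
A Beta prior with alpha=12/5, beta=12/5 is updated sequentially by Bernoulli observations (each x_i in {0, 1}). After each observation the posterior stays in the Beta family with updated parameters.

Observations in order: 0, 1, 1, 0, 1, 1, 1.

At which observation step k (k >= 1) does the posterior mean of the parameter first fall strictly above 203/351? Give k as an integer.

k = 6

obs 1: x=0 → posterior Beta(12/5, 17/5)
obs 2: x=1 → posterior Beta(17/5, 17/5)
obs 3: x=1 → posterior Beta(22/5, 17/5)
obs 4: x=0 → posterior Beta(22/5, 22/5)
obs 5: x=1 → posterior Beta(27/5, 22/5)
obs 6: x=1 → posterior Beta(32/5, 22/5)
obs 7: x=1 → posterior Beta(37/5, 22/5)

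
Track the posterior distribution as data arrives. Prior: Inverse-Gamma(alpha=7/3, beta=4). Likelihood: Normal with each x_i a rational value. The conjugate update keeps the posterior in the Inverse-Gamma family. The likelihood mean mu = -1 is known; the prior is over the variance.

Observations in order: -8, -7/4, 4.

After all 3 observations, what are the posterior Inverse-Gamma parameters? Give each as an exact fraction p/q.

alpha=23/6, beta=1321/32

obs 1: x=-8 → posterior Inverse-Gamma(17/6, 57/2)
obs 2: x=-7/4 → posterior Inverse-Gamma(10/3, 921/32)
obs 3: x=4 → posterior Inverse-Gamma(23/6, 1321/32)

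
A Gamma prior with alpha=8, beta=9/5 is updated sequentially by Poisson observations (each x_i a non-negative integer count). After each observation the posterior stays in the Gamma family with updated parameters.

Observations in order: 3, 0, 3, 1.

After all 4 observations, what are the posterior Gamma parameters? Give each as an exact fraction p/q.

obs 1: x=3 → posterior Gamma(11, 14/5)
obs 2: x=0 → posterior Gamma(11, 19/5)
obs 3: x=3 → posterior Gamma(14, 24/5)
obs 4: x=1 → posterior Gamma(15, 29/5)

alpha=15, beta=29/5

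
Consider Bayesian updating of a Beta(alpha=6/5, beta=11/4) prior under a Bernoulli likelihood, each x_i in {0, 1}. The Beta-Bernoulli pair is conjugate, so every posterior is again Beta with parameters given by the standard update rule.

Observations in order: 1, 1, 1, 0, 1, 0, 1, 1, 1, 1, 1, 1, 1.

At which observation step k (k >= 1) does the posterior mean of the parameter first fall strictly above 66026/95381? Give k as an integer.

obs 1: x=1 → posterior Beta(11/5, 11/4)
obs 2: x=1 → posterior Beta(16/5, 11/4)
obs 3: x=1 → posterior Beta(21/5, 11/4)
obs 4: x=0 → posterior Beta(21/5, 15/4)
obs 5: x=1 → posterior Beta(26/5, 15/4)
obs 6: x=0 → posterior Beta(26/5, 19/4)
obs 7: x=1 → posterior Beta(31/5, 19/4)
obs 8: x=1 → posterior Beta(36/5, 19/4)
obs 9: x=1 → posterior Beta(41/5, 19/4)
obs 10: x=1 → posterior Beta(46/5, 19/4)
obs 11: x=1 → posterior Beta(51/5, 19/4)
obs 12: x=1 → posterior Beta(56/5, 19/4)
obs 13: x=1 → posterior Beta(61/5, 19/4)

k = 12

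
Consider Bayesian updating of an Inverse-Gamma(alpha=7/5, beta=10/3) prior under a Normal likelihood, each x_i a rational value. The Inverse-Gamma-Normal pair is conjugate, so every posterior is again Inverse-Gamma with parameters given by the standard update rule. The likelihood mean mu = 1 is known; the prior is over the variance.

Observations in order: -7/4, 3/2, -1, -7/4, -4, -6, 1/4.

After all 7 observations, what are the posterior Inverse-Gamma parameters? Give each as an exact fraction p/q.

alpha=49/10, beta=4829/96

obs 1: x=-7/4 → posterior Inverse-Gamma(19/10, 683/96)
obs 2: x=3/2 → posterior Inverse-Gamma(12/5, 695/96)
obs 3: x=-1 → posterior Inverse-Gamma(29/10, 887/96)
obs 4: x=-7/4 → posterior Inverse-Gamma(17/5, 625/48)
obs 5: x=-4 → posterior Inverse-Gamma(39/10, 1225/48)
obs 6: x=-6 → posterior Inverse-Gamma(22/5, 2401/48)
obs 7: x=1/4 → posterior Inverse-Gamma(49/10, 4829/96)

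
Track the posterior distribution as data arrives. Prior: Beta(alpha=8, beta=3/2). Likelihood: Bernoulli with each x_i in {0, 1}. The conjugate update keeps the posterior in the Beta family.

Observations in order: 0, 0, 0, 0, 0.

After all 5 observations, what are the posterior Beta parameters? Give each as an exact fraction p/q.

obs 1: x=0 → posterior Beta(8, 5/2)
obs 2: x=0 → posterior Beta(8, 7/2)
obs 3: x=0 → posterior Beta(8, 9/2)
obs 4: x=0 → posterior Beta(8, 11/2)
obs 5: x=0 → posterior Beta(8, 13/2)

alpha=8, beta=13/2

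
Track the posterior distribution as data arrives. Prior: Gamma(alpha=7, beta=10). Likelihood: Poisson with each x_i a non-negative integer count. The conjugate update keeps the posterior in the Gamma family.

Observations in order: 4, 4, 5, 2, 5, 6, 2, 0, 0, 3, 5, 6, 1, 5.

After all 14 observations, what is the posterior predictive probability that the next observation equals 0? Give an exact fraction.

8158649840669226132591906742906656359102984312253998873736639915052838682624/77037197775489434122239117703397092741524065928615527809597551822662353515625

obs 1: x=4 → posterior Gamma(11, 11)
obs 2: x=4 → posterior Gamma(15, 12)
obs 3: x=5 → posterior Gamma(20, 13)
obs 4: x=2 → posterior Gamma(22, 14)
obs 5: x=5 → posterior Gamma(27, 15)
obs 6: x=6 → posterior Gamma(33, 16)
obs 7: x=2 → posterior Gamma(35, 17)
obs 8: x=0 → posterior Gamma(35, 18)
obs 9: x=0 → posterior Gamma(35, 19)
obs 10: x=3 → posterior Gamma(38, 20)
obs 11: x=5 → posterior Gamma(43, 21)
obs 12: x=6 → posterior Gamma(49, 22)
obs 13: x=1 → posterior Gamma(50, 23)
obs 14: x=5 → posterior Gamma(55, 24)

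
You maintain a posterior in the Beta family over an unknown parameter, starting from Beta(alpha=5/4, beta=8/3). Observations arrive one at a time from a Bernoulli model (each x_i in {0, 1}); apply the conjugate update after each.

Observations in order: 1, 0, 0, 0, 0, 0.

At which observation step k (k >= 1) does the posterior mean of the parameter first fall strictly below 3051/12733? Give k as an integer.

k = 6

obs 1: x=1 → posterior Beta(9/4, 8/3)
obs 2: x=0 → posterior Beta(9/4, 11/3)
obs 3: x=0 → posterior Beta(9/4, 14/3)
obs 4: x=0 → posterior Beta(9/4, 17/3)
obs 5: x=0 → posterior Beta(9/4, 20/3)
obs 6: x=0 → posterior Beta(9/4, 23/3)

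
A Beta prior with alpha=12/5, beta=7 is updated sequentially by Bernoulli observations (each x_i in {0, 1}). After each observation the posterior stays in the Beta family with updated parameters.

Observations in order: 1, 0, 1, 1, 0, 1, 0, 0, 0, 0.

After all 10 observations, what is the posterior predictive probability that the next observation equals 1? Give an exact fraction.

32/97

obs 1: x=1 → posterior Beta(17/5, 7)
obs 2: x=0 → posterior Beta(17/5, 8)
obs 3: x=1 → posterior Beta(22/5, 8)
obs 4: x=1 → posterior Beta(27/5, 8)
obs 5: x=0 → posterior Beta(27/5, 9)
obs 6: x=1 → posterior Beta(32/5, 9)
obs 7: x=0 → posterior Beta(32/5, 10)
obs 8: x=0 → posterior Beta(32/5, 11)
obs 9: x=0 → posterior Beta(32/5, 12)
obs 10: x=0 → posterior Beta(32/5, 13)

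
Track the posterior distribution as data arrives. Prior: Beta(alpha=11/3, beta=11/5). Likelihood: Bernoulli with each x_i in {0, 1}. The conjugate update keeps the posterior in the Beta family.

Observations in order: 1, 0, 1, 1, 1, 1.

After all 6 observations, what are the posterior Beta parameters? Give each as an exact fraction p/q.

alpha=26/3, beta=16/5

obs 1: x=1 → posterior Beta(14/3, 11/5)
obs 2: x=0 → posterior Beta(14/3, 16/5)
obs 3: x=1 → posterior Beta(17/3, 16/5)
obs 4: x=1 → posterior Beta(20/3, 16/5)
obs 5: x=1 → posterior Beta(23/3, 16/5)
obs 6: x=1 → posterior Beta(26/3, 16/5)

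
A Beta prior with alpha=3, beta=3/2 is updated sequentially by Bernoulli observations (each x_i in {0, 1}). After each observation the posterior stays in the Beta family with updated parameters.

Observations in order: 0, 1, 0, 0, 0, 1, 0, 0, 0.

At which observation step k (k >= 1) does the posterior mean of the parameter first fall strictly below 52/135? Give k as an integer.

obs 1: x=0 → posterior Beta(3, 5/2)
obs 2: x=1 → posterior Beta(4, 5/2)
obs 3: x=0 → posterior Beta(4, 7/2)
obs 4: x=0 → posterior Beta(4, 9/2)
obs 5: x=0 → posterior Beta(4, 11/2)
obs 6: x=1 → posterior Beta(5, 11/2)
obs 7: x=0 → posterior Beta(5, 13/2)
obs 8: x=0 → posterior Beta(5, 15/2)
obs 9: x=0 → posterior Beta(5, 17/2)

k = 9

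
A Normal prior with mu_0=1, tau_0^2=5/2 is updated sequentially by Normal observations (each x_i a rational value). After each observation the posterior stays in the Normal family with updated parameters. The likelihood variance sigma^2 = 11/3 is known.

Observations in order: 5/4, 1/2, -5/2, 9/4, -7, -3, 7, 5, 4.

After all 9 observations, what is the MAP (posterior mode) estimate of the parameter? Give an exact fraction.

obs 1: x=5/4 → posterior Normal(163/148, 55/37)
obs 2: x=1/2 → posterior Normal(193/208, 55/52)
obs 3: x=-5/2 → posterior Normal(43/268, 55/67)
obs 4: x=9/4 → posterior Normal(89/164, 55/82)
obs 5: x=-7 → posterior Normal(-121/194, 55/97)
obs 6: x=-3 → posterior Normal(-211/224, 55/112)
obs 7: x=7 → posterior Normal(-1/254, 55/127)
obs 8: x=5 → posterior Normal(149/284, 55/142)
obs 9: x=4 → posterior Normal(269/314, 55/157)

269/314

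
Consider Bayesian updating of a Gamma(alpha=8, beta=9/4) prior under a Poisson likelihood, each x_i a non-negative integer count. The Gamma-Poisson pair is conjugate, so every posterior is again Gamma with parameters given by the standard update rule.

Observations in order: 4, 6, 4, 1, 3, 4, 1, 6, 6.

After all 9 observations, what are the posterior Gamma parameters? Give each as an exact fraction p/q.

obs 1: x=4 → posterior Gamma(12, 13/4)
obs 2: x=6 → posterior Gamma(18, 17/4)
obs 3: x=4 → posterior Gamma(22, 21/4)
obs 4: x=1 → posterior Gamma(23, 25/4)
obs 5: x=3 → posterior Gamma(26, 29/4)
obs 6: x=4 → posterior Gamma(30, 33/4)
obs 7: x=1 → posterior Gamma(31, 37/4)
obs 8: x=6 → posterior Gamma(37, 41/4)
obs 9: x=6 → posterior Gamma(43, 45/4)

alpha=43, beta=45/4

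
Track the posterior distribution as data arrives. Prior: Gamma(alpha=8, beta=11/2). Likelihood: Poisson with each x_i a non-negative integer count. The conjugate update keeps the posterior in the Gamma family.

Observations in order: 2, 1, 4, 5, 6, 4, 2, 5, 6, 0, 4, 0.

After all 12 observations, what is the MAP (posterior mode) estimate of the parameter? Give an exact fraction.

obs 1: x=2 → posterior Gamma(10, 13/2)
obs 2: x=1 → posterior Gamma(11, 15/2)
obs 3: x=4 → posterior Gamma(15, 17/2)
obs 4: x=5 → posterior Gamma(20, 19/2)
obs 5: x=6 → posterior Gamma(26, 21/2)
obs 6: x=4 → posterior Gamma(30, 23/2)
obs 7: x=2 → posterior Gamma(32, 25/2)
obs 8: x=5 → posterior Gamma(37, 27/2)
obs 9: x=6 → posterior Gamma(43, 29/2)
obs 10: x=0 → posterior Gamma(43, 31/2)
obs 11: x=4 → posterior Gamma(47, 33/2)
obs 12: x=0 → posterior Gamma(47, 35/2)

92/35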